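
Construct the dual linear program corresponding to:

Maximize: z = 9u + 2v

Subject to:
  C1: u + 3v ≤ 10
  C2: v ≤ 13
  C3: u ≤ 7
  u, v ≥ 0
Minimize: z = 10y1 + 13y2 + 7y3

Subject to:
  C1: -y1 - y3 ≤ -9
  C2: -3y1 - y2 ≤ -2
  y1, y2, y3 ≥ 0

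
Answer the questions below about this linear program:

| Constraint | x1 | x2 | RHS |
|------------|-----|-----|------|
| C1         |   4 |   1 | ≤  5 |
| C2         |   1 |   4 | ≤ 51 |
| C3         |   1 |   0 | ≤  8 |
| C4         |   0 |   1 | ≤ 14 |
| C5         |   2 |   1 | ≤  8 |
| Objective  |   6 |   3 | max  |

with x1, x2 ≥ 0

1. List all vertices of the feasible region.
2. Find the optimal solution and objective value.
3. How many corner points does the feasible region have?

1. (0, 0), (1.25, 0), (0, 5)
2. x1 = 0, x2 = 5, z = 15
3. 3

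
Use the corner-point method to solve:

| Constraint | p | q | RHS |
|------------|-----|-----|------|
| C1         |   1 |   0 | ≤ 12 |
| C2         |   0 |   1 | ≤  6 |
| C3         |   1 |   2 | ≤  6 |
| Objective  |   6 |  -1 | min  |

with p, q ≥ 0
Each vertex is the intersection of two constraint boundaries that also satisfies all remaining constraints:
  p = 0 and q = 0 → (0, 0)
  p + 2q = 6 and q = 0 → (6, 0)
  p + 2q = 6 and p = 0 → (0, 3)

Evaluating z = 6p - q at each vertex:
  (0, 0): z = 0
  (6, 0): z = 36
  (0, 3): z = -3

The minimum is at (0, 3) with z = -3.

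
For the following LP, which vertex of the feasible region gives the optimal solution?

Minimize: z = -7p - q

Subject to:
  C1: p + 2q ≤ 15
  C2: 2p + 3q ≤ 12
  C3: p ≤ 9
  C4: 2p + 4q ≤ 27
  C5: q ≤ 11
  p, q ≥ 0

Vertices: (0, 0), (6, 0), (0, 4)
Evaluating z = -7p - q at each vertex:
  (0, 0): z = 0
  (6, 0): z = -42
  (0, 4): z = -4

The smallest value is z = -42, attained at (6, 0).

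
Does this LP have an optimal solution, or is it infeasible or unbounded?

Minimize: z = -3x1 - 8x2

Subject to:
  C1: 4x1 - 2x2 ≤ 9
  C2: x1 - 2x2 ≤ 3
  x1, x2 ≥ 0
Feasible point: (0, 0) satisfies every constraint, so the LP is feasible.
Direction d = (0, 1): for each constraint row a, a·d ≤ 0 —
  (4)(0) + (-2)(1) = -2 ≤ 0
  (1)(0) + (-2)(1) = -2 ≤ 0
and d ≥ 0, so (0, 0) + t·d stays feasible for every t ≥ 0. Along this ray z = -3x1 - 8x2 changes by -8 per unit t, so z → −∞.

Unbounded — the objective can decrease without bound over the feasible region.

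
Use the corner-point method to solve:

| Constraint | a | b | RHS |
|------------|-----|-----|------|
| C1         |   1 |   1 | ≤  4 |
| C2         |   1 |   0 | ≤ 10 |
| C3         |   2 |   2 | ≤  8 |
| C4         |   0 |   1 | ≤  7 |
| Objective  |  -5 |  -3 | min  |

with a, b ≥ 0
a = 4, b = 0, z = -20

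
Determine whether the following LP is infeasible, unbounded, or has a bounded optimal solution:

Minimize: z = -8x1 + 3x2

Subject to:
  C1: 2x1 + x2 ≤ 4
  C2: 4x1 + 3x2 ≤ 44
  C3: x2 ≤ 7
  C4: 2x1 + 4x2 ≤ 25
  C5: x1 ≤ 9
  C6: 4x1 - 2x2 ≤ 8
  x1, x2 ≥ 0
The point (2, 0) satisfies every constraint, so the LP is feasible; the constraints give x1 ≤ 9 and x2 ≤ 7, which with x1, x2 ≥ 0 keep the feasible region inside a bounded box. A feasible, bounded LP attains a finite optimum at a vertex.

Feasible with finite optimum z* = -16 at (2, 0).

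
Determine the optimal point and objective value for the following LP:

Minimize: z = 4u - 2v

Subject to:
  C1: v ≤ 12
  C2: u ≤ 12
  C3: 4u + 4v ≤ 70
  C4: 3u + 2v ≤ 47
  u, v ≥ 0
Each vertex is the intersection of two constraint boundaries that also satisfies all remaining constraints:
  u = 0 and v = 0 → (0, 0)
  u = 12 and v = 0 → (12, 0)
  u = 12 and 4u + 4v = 70 → (12, 5.5)
  v = 12 and 4u + 4v = 70 → (5.5, 12)
  v = 12 and u = 0 → (0, 12)

Evaluating z = 4u - 2v at each vertex:
  (0, 0): z = 0
  (12, 0): z = 48
  (12, 5.5): z = 37
  (5.5, 12): z = -2
  (0, 12): z = -24

The minimum is at (0, 12) with z = -24.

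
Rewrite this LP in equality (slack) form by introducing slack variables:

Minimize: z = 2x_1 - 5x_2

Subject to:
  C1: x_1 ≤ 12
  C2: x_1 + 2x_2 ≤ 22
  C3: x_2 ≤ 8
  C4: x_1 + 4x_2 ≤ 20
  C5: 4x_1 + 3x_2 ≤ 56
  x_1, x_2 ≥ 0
min z = 2x_1 - 5x_2

s.t.
  x_1 + s1 = 12
  x_1 + 2x_2 + s2 = 22
  x_2 + s3 = 8
  x_1 + 4x_2 + s4 = 20
  4x_1 + 3x_2 + s5 = 56
  x_1, x_2, s1, s2, s3, s4, s5 ≥ 0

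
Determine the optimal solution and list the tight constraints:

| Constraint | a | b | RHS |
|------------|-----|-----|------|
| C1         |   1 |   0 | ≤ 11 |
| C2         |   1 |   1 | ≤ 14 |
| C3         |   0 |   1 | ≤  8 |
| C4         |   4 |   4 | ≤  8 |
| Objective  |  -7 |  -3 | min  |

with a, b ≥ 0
Optimal: a = 2, b = 0
Slack at optimum:
  C1: slack = 9
  C2: slack = 12
  C3: slack = 8
  C4: slack = 0 (binding)
  a ≥ 0: a = 2
  b ≥ 0: b = 0 (binding)
Binding constraints: C4, b ≥ 0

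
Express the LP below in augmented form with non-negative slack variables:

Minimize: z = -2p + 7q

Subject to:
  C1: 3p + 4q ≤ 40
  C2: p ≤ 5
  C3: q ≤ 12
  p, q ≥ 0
min z = -2p + 7q

s.t.
  3p + 4q + s1 = 40
  p + s2 = 5
  q + s3 = 12
  p, q, s1, s2, s3 ≥ 0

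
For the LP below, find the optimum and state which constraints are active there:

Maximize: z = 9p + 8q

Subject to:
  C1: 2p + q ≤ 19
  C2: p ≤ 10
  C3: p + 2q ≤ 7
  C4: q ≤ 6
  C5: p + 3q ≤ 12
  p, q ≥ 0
Optimal: p = 7, q = 0
Binding: C3, q ≥ 0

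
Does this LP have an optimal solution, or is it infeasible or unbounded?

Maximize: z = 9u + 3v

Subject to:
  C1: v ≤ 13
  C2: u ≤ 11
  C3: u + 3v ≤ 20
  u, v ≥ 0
The point (11, 3) satisfies every constraint, so the LP is feasible; the constraints give u ≤ 11 and v ≤ 13, which with u, v ≥ 0 keep the feasible region inside a bounded box. A feasible, bounded LP attains a finite optimum at a vertex.

Evaluating z = 9u + 3v at each vertex:
  (0, 0): z = 0
  (11, 0): z = 99
  (11, 3): z = 108
  (0, 6.667): z = 20

Feasible with finite optimum z* = 108 at (11, 3).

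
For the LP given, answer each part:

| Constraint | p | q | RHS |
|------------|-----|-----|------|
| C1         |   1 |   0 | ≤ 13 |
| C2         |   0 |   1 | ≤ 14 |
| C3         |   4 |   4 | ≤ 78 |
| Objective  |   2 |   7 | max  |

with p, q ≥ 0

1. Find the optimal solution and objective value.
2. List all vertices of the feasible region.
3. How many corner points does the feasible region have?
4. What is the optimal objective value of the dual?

1. p = 5.5, q = 14, z = 109
2. (0, 0), (13, 0), (13, 6.5), (5.5, 14), (0, 14)
3. 5
4. 109 (by strong duality, equal to the primal optimum)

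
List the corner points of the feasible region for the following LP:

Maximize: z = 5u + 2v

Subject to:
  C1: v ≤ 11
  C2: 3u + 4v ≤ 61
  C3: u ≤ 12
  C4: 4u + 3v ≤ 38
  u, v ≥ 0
Each vertex is the intersection of two constraint boundaries that also satisfies all remaining constraints:
  u = 0 and v = 0 → (0, 0)
  4u + 3v = 38 and v = 0 → (9.5, 0)
  v = 11 and 4u + 3v = 38 → (1.25, 11)
  v = 11 and u = 0 → (0, 11)

Vertices: (0, 0), (9.5, 0), (1.25, 11), (0, 11)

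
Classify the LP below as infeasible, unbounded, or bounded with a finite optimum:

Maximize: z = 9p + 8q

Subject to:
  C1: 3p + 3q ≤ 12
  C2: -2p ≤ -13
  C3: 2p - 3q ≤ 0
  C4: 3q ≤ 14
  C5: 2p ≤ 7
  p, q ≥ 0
C5 requires 2p ≤ 7, while C2 (-2p ≤ -13) is equivalent to 2p ≥ 13. Together they would need 13 ≤ 2p ≤ 7, which is impossible since 13 > 7. No point satisfies all constraints.

Infeasible: no point satisfies all constraints simultaneously.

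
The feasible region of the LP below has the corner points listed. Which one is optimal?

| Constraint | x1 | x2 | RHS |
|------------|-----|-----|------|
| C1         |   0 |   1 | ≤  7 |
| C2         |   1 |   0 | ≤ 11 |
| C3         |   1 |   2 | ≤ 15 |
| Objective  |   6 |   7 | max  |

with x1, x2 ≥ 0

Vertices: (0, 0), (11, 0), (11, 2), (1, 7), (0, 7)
(11, 2) with z = 80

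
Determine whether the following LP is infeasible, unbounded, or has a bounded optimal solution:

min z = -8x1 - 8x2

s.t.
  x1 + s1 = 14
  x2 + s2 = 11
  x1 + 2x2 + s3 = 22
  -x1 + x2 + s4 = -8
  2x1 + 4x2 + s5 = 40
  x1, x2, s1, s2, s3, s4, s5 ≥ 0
The point (14, 3) satisfies every constraint, so the LP is feasible; the constraints give x1 ≤ 14 and x2 ≤ 11, which with x1, x2 ≥ 0 keep the feasible region inside a bounded box. A feasible, bounded LP attains a finite optimum at a vertex.

Evaluating z = -8x1 - 8x2 at each vertex:
  (8, 0): z = -64
  (14, 0): z = -112
  (14, 3): z = -136
  (12, 4): z = -128

The LP has an optimal solution: (14, 3) with z = -136.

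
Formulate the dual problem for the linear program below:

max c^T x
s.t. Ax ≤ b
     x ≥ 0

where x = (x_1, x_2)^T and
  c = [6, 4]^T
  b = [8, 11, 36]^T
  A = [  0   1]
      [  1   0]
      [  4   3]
Minimize: z = 8y1 + 11y2 + 36y3

Subject to:
  C1: -y2 - 4y3 ≤ -6
  C2: -y1 - 3y3 ≤ -4
  y1, y2, y3 ≥ 0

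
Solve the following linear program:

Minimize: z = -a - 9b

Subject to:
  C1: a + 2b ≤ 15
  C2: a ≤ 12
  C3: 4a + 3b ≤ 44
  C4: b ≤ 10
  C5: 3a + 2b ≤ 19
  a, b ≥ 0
a = 0, b = 7.5, z = -67.5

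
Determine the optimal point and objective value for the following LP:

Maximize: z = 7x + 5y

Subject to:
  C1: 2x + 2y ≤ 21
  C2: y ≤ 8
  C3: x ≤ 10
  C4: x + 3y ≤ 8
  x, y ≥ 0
x = 8, y = 0, z = 56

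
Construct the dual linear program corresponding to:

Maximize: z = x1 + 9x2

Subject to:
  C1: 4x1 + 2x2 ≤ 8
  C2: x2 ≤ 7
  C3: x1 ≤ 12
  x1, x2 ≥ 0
Minimize: z = 8y1 + 7y2 + 12y3

Subject to:
  C1: -4y1 - y3 ≤ -1
  C2: -2y1 - y2 ≤ -9
  y1, y2, y3 ≥ 0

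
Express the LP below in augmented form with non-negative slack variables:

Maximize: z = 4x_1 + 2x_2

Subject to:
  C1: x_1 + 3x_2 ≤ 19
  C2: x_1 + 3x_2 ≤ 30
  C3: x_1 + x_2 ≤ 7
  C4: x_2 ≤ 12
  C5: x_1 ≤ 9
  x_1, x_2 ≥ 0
max z = 4x_1 + 2x_2

s.t.
  x_1 + 3x_2 + s1 = 19
  x_1 + 3x_2 + s2 = 30
  x_1 + x_2 + s3 = 7
  x_2 + s4 = 12
  x_1 + s5 = 9
  x_1, x_2, s1, s2, s3, s4, s5 ≥ 0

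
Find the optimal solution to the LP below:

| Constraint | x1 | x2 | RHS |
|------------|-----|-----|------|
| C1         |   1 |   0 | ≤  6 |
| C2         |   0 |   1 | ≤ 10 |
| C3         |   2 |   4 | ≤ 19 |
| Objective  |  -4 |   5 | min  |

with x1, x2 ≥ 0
Each vertex is the intersection of two constraint boundaries that also satisfies all remaining constraints:
  x1 = 0 and x2 = 0 → (0, 0)
  x1 = 6 and x2 = 0 → (6, 0)
  x1 = 6 and 2x1 + 4x2 = 19 → (6, 1.75)
  2x1 + 4x2 = 19 and x1 = 0 → (0, 4.75)

Evaluating z = -4x1 + 5x2 at each vertex:
  (0, 0): z = 0
  (6, 0): z = -24
  (6, 1.75): z = -15.25
  (0, 4.75): z = 23.75

The minimum is at (6, 0) with z = -24.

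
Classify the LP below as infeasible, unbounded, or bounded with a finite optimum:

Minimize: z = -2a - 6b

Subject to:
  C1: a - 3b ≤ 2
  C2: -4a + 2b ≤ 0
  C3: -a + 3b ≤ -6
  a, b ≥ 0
C1 requires a - 3b ≤ 2, while C3 (-a + 3b ≤ -6) is equivalent to a - 3b ≥ 6. Together they would need 6 ≤ a - 3b ≤ 2, which is impossible since 6 > 2. No point satisfies all constraints.

Infeasible — the constraint set is empty.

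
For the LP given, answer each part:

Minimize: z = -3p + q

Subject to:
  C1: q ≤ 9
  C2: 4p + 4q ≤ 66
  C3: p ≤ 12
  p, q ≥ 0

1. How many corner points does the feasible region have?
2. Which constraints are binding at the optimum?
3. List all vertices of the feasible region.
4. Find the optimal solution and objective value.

1. 5
2. C3, q ≥ 0
3. (0, 0), (12, 0), (12, 4.5), (7.5, 9), (0, 9)
4. p = 12, q = 0, z = -36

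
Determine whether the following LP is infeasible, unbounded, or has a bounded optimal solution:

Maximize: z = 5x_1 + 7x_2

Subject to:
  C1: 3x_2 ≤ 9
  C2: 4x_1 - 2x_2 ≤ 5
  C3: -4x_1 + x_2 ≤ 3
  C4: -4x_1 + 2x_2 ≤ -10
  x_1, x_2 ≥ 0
C2 requires 4x_1 - 2x_2 ≤ 5, while C4 (-4x_1 + 2x_2 ≤ -10) is equivalent to 4x_1 - 2x_2 ≥ 10. Together they would need 10 ≤ 4x_1 - 2x_2 ≤ 5, which is impossible since 10 > 5. No point satisfies all constraints.

Infeasible: no point satisfies all constraints simultaneously.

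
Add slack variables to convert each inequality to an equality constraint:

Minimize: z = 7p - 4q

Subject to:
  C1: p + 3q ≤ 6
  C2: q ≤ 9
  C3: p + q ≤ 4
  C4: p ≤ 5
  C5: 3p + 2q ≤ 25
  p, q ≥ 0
min z = 7p - 4q

s.t.
  p + 3q + s1 = 6
  q + s2 = 9
  p + q + s3 = 4
  p + s4 = 5
  3p + 2q + s5 = 25
  p, q, s1, s2, s3, s4, s5 ≥ 0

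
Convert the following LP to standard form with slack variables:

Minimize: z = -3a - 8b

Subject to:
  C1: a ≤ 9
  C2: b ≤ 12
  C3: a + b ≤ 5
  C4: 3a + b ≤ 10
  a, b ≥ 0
min z = -3a - 8b

s.t.
  a + s1 = 9
  b + s2 = 12
  a + b + s3 = 5
  3a + b + s4 = 10
  a, b, s1, s2, s3, s4 ≥ 0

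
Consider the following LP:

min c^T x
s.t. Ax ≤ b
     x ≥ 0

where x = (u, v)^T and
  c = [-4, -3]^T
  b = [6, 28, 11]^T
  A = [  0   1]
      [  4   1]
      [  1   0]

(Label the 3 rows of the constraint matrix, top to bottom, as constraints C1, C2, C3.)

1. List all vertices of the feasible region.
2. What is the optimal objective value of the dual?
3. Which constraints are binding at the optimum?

1. (0, 0), (7, 0), (5.5, 6), (0, 6)
2. -40 (by strong duality, equal to the primal optimum)
3. C1, C2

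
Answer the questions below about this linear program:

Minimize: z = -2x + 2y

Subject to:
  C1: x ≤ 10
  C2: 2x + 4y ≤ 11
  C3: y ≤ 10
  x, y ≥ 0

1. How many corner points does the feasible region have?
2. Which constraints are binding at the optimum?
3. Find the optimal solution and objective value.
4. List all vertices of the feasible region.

1. 3
2. C2, y ≥ 0
3. x = 5.5, y = 0, z = -11
4. (0, 0), (5.5, 0), (0, 2.75)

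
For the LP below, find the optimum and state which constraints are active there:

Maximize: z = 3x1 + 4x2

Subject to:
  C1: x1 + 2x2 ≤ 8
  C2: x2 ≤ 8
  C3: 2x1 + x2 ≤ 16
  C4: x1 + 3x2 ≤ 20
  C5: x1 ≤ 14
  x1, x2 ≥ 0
Optimal: x1 = 8, x2 = 0
Slack at optimum:
  C1: slack = 0 (binding)
  C2: slack = 8
  C3: slack = 0 (binding)
  C4: slack = 12
  C5: slack = 6
  x1 ≥ 0: x1 = 8
  x2 ≥ 0: x2 = 0 (binding)
Binding constraints: C1, C3, x2 ≥ 0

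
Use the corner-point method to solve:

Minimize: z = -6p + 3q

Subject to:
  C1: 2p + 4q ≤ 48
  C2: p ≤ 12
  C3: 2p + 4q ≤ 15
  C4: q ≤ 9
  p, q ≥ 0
Each vertex is the intersection of two constraint boundaries that also satisfies all remaining constraints:
  p = 0 and q = 0 → (0, 0)
  2p + 4q = 15 and q = 0 → (7.5, 0)
  2p + 4q = 15 and p = 0 → (0, 3.75)

Evaluating z = -6p + 3q at each vertex:
  (0, 0): z = 0
  (7.5, 0): z = -45
  (0, 3.75): z = 11.25

The minimum is at (7.5, 0) with z = -45.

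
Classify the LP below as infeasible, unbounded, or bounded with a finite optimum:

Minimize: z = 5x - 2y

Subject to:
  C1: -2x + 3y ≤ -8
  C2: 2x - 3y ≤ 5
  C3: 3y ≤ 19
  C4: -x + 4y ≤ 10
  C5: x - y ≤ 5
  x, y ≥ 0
C2 requires 2x - 3y ≤ 5, while C1 (-2x + 3y ≤ -8) is equivalent to 2x - 3y ≥ 8. Together they would need 8 ≤ 2x - 3y ≤ 5, which is impossible since 8 > 5. No point satisfies all constraints.

Infeasible: no point satisfies all constraints simultaneously.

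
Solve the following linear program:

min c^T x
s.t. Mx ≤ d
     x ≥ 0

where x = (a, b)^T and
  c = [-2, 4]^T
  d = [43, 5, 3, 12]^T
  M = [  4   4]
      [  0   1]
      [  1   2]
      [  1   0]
Each vertex is the intersection of two constraint boundaries that also satisfies all remaining constraints:
  a = 0 and b = 0 → (0, 0)
  a + 2b = 3 and b = 0 → (3, 0)
  a + 2b = 3 and a = 0 → (0, 1.5)

Evaluating z = -2a + 4b at each vertex:
  (0, 0): z = 0
  (3, 0): z = -6
  (0, 1.5): z = 6

The minimum is at (3, 0) with z = -6.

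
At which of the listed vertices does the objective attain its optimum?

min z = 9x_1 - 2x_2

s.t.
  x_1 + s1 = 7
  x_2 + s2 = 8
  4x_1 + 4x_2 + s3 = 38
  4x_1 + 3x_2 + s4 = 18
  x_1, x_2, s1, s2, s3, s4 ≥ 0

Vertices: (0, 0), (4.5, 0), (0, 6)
(0, 6) with z = -12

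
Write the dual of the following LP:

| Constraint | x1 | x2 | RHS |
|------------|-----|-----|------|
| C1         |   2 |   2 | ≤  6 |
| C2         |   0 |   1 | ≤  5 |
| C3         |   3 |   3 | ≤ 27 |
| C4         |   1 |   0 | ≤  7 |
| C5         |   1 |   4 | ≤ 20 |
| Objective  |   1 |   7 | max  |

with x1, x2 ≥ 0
Minimize: z = 6y1 + 5y2 + 27y3 + 7y4 + 20y5

Subject to:
  C1: -2y1 - 3y3 - y4 - y5 ≤ -1
  C2: -2y1 - y2 - 3y3 - 4y5 ≤ -7
  y1, y2, y3, y4, y5 ≥ 0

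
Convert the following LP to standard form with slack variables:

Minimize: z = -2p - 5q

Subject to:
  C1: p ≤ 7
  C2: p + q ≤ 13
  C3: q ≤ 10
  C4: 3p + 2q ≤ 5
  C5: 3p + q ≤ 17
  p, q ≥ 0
min z = -2p - 5q

s.t.
  p + s1 = 7
  p + q + s2 = 13
  q + s3 = 10
  3p + 2q + s4 = 5
  3p + q + s5 = 17
  p, q, s1, s2, s3, s4, s5 ≥ 0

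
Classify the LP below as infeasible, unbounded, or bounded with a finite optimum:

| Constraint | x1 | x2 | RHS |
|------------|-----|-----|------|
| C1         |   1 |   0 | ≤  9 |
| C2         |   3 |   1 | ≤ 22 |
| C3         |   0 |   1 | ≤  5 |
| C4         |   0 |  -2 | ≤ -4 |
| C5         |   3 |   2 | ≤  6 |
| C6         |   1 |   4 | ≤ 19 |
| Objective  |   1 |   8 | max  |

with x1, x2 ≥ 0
The point (0, 3) satisfies every constraint, so the LP is feasible; the constraints give x1 ≤ 9 and x2 ≤ 5, which with x1, x2 ≥ 0 keep the feasible region inside a bounded box. A feasible, bounded LP attains a finite optimum at a vertex.

Evaluating z = x1 + 8x2 at each vertex:
  (0, 2): z = 16
  (0.6667, 2): z = 16.67
  (0, 3): z = 24

Feasible with finite optimum z* = 24 at (0, 3).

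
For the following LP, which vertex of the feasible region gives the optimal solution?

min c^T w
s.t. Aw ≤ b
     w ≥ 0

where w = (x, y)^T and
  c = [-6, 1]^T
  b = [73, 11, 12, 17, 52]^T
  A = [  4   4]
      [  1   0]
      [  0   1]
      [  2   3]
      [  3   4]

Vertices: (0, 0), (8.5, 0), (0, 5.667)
Evaluating z = -6x + y at each vertex:
  (0, 0): z = 0
  (8.5, 0): z = -51
  (0, 5.667): z = 5.667

The smallest value is z = -51, attained at (8.5, 0).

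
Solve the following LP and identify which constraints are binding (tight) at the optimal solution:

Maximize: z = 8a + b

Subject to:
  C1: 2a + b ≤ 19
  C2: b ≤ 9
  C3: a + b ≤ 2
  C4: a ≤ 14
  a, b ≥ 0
Optimal: a = 2, b = 0
Binding: C3, b ≥ 0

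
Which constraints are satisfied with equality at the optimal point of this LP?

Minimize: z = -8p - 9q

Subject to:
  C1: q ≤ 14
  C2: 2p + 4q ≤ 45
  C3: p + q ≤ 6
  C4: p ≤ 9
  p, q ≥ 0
Optimal: p = 0, q = 6
Slack at optimum:
  C1: slack = 8
  C2: slack = 21
  C3: slack = 0 (binding)
  C4: slack = 9
  p ≥ 0: p = 0 (binding)
  q ≥ 0: q = 6
Binding constraints: C3, p ≥ 0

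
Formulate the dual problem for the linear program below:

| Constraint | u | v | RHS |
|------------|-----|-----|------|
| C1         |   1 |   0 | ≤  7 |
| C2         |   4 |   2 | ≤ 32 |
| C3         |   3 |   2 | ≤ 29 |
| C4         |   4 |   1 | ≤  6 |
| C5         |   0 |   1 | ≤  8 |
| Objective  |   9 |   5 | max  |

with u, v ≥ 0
Minimize: z = 7y1 + 32y2 + 29y3 + 6y4 + 8y5

Subject to:
  C1: -y1 - 4y2 - 3y3 - 4y4 ≤ -9
  C2: -2y2 - 2y3 - y4 - y5 ≤ -5
  y1, y2, y3, y4, y5 ≥ 0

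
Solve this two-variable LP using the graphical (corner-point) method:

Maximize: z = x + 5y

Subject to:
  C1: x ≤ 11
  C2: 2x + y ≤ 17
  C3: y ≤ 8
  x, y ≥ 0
Each vertex is the intersection of two constraint boundaries that also satisfies all remaining constraints:
  x = 0 and y = 0 → (0, 0)
  2x + y = 17 and y = 0 → (8.5, 0)
  2x + y = 17 and y = 8 → (4.5, 8)
  y = 8 and x = 0 → (0, 8)

Evaluating z = x + 5y at each vertex:
  (0, 0): z = 0
  (8.5, 0): z = 8.5
  (4.5, 8): z = 44.5
  (0, 8): z = 40

The maximum is at (4.5, 8) with z = 44.5.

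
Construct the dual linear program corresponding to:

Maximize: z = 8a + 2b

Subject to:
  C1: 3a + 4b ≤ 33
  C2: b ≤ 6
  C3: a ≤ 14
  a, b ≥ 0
Minimize: z = 33y1 + 6y2 + 14y3

Subject to:
  C1: -3y1 - y3 ≤ -8
  C2: -4y1 - y2 ≤ -2
  y1, y2, y3 ≥ 0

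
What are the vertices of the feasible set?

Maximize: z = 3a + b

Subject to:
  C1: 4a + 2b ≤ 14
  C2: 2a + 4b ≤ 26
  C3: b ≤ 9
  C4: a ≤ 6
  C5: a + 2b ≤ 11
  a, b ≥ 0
Each vertex is the intersection of two constraint boundaries that also satisfies all remaining constraints:
  a = 0 and b = 0 → (0, 0)
  4a + 2b = 14 and b = 0 → (3.5, 0)
  4a + 2b = 14 and a + 2b = 11 → (1, 5)
  a + 2b = 11 and a = 0 → (0, 5.5)

Vertices: (0, 0), (3.5, 0), (1, 5), (0, 5.5)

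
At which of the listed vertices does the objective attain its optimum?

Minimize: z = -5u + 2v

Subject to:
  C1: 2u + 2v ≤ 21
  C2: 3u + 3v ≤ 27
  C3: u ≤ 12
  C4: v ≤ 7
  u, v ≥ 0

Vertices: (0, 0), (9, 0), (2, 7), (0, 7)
(9, 0) with z = -45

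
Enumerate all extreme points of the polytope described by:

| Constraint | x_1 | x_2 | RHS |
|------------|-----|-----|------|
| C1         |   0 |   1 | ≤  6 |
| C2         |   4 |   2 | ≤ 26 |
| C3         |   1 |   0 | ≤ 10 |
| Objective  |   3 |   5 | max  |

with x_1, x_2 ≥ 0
Each vertex is the intersection of two constraint boundaries that also satisfies all remaining constraints:
  x_1 = 0 and x_2 = 0 → (0, 0)
  4x_1 + 2x_2 = 26 and x_2 = 0 → (6.5, 0)
  x_2 = 6 and 4x_1 + 2x_2 = 26 → (3.5, 6)
  x_2 = 6 and x_1 = 0 → (0, 6)

Vertices: (0, 0), (6.5, 0), (3.5, 6), (0, 6)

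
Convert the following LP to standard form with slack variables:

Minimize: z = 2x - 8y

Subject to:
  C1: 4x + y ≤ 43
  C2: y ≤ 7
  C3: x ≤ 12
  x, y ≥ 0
min z = 2x - 8y

s.t.
  4x + y + s1 = 43
  y + s2 = 7
  x + s3 = 12
  x, y, s1, s2, s3 ≥ 0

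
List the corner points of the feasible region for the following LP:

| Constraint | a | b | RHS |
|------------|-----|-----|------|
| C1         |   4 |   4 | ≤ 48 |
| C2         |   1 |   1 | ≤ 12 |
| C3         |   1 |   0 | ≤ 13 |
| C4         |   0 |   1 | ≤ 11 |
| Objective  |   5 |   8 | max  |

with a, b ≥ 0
Each vertex is the intersection of two constraint boundaries that also satisfies all remaining constraints:
  a = 0 and b = 0 → (0, 0)
  4a + 4b = 48 and b = 0 → (12, 0)
  4a + 4b = 48 and b = 11 → (1, 11)
  b = 11 and a = 0 → (0, 11)

Vertices: (0, 0), (12, 0), (1, 11), (0, 11)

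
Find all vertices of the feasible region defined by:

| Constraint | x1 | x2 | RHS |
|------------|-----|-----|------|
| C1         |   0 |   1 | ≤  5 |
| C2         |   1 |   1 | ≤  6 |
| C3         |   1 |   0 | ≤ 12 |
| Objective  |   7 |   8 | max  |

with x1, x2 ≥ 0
Each vertex is the intersection of two constraint boundaries that also satisfies all remaining constraints:
  x1 = 0 and x2 = 0 → (0, 0)
  x1 + x2 = 6 and x2 = 0 → (6, 0)
  x2 = 5 and x1 + x2 = 6 → (1, 5)
  x2 = 5 and x1 = 0 → (0, 5)

Vertices: (0, 0), (6, 0), (1, 5), (0, 5)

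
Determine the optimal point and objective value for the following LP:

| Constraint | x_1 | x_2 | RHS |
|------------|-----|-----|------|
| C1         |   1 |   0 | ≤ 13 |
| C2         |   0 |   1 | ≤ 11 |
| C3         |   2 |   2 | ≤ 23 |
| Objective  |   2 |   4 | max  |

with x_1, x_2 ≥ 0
x_1 = 0.5, x_2 = 11, z = 45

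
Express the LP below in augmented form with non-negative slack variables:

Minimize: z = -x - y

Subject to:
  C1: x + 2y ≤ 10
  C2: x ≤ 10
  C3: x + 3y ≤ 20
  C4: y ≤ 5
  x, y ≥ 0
min z = -x - y

s.t.
  x + 2y + s1 = 10
  x + s2 = 10
  x + 3y + s3 = 20
  y + s4 = 5
  x, y, s1, s2, s3, s4 ≥ 0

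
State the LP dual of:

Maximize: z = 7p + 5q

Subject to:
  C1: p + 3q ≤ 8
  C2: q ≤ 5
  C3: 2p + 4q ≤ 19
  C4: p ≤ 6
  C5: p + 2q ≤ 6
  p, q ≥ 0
Minimize: z = 8y1 + 5y2 + 19y3 + 6y4 + 6y5

Subject to:
  C1: -y1 - 2y3 - y4 - y5 ≤ -7
  C2: -3y1 - y2 - 4y3 - 2y5 ≤ -5
  y1, y2, y3, y4, y5 ≥ 0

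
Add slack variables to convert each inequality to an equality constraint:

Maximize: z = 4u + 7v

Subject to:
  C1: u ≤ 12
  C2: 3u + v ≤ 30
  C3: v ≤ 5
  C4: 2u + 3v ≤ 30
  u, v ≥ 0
max z = 4u + 7v

s.t.
  u + s1 = 12
  3u + v + s2 = 30
  v + s3 = 5
  2u + 3v + s4 = 30
  u, v, s1, s2, s3, s4 ≥ 0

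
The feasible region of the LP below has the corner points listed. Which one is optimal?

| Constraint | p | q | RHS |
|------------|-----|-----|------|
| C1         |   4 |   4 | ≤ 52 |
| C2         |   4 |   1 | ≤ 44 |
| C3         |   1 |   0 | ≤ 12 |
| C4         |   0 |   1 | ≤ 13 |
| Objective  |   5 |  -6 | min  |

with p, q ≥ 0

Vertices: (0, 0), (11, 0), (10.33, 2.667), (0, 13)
Evaluating z = 5p - 6q at each vertex:
  (0, 0): z = 0
  (11, 0): z = 55
  (10.33, 2.667): z = 35.67
  (0, 13): z = -78

The smallest value is z = -78, attained at (0, 13).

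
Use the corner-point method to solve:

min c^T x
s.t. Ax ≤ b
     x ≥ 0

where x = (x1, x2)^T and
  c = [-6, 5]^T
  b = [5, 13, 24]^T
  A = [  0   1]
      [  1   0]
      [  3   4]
x1 = 8, x2 = 0, z = -48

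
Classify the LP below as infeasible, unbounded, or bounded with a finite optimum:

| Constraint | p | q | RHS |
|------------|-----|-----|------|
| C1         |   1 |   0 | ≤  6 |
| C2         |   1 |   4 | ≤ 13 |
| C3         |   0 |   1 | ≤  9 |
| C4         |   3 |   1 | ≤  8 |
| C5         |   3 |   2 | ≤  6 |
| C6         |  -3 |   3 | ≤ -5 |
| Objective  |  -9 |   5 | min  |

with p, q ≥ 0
The point (2, 0) satisfies every constraint, so the LP is feasible; the constraints give p ≤ 6 and q ≤ 9, which with p, q ≥ 0 keep the feasible region inside a bounded box. A feasible, bounded LP attains a finite optimum at a vertex.

Feasible with finite optimum z* = -18 at (2, 0).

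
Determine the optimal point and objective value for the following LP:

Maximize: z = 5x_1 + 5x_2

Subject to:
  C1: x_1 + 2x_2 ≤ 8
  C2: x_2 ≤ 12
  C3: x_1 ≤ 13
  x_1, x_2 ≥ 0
x_1 = 8, x_2 = 0, z = 40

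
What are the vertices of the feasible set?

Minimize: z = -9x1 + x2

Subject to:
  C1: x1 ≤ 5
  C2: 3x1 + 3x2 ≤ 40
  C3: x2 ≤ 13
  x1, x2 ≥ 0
Each vertex is the intersection of two constraint boundaries that also satisfies all remaining constraints:
  x1 = 0 and x2 = 0 → (0, 0)
  x1 = 5 and x2 = 0 → (5, 0)
  x1 = 5 and 3x1 + 3x2 = 40 → (5, 8.333)
  3x1 + 3x2 = 40 and x2 = 13 → (0.3333, 13)
  x2 = 13 and x1 = 0 → (0, 13)

Vertices: (0, 0), (5, 0), (5, 8.333), (0.3333, 13), (0, 13)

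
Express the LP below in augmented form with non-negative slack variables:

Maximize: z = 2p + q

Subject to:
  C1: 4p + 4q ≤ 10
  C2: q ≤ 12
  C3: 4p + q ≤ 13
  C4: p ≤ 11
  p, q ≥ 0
max z = 2p + q

s.t.
  4p + 4q + s1 = 10
  q + s2 = 12
  4p + q + s3 = 13
  p + s4 = 11
  p, q, s1, s2, s3, s4 ≥ 0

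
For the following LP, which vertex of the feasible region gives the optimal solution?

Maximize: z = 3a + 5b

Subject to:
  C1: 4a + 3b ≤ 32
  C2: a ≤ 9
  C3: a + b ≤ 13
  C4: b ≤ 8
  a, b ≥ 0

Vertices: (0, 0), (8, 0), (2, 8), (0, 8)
(2, 8) with z = 46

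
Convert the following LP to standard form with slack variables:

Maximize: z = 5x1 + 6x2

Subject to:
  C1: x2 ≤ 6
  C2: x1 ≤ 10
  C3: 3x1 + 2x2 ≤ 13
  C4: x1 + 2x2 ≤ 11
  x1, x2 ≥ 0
max z = 5x1 + 6x2

s.t.
  x2 + s1 = 6
  x1 + s2 = 10
  3x1 + 2x2 + s3 = 13
  x1 + 2x2 + s4 = 11
  x1, x2, s1, s2, s3, s4 ≥ 0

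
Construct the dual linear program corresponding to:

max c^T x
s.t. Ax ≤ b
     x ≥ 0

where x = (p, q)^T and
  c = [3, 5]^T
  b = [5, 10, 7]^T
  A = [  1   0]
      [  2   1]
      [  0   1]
Minimize: z = 5y1 + 10y2 + 7y3

Subject to:
  C1: -y1 - 2y2 ≤ -3
  C2: -y2 - y3 ≤ -5
  y1, y2, y3 ≥ 0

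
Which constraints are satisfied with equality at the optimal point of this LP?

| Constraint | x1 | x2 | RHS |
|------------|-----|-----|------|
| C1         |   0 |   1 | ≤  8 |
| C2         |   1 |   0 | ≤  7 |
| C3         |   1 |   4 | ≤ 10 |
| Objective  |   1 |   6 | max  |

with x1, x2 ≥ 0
Optimal: x1 = 0, x2 = 2.5
Binding: C3, x1 ≥ 0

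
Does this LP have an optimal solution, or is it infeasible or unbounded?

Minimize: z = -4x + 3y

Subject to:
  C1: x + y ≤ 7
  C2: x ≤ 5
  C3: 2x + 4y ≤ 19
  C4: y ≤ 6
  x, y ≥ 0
The point (5, 0) satisfies every constraint, so the LP is feasible; the constraints give x ≤ 5 and y ≤ 6, which with x, y ≥ 0 keep the feasible region inside a bounded box. A feasible, bounded LP attains a finite optimum at a vertex.

The LP has an optimal solution: (5, 0) with z = -20.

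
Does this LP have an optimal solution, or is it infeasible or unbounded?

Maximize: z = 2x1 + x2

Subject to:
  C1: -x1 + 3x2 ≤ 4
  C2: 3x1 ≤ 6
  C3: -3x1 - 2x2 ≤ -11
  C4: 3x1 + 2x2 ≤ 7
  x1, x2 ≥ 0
C4 requires 3x1 + 2x2 ≤ 7, while C3 (-3x1 - 2x2 ≤ -11) is equivalent to 3x1 + 2x2 ≥ 11. Together they would need 11 ≤ 3x1 + 2x2 ≤ 7, which is impossible since 11 > 7. No point satisfies all constraints.

Infeasible: no point satisfies all constraints simultaneously.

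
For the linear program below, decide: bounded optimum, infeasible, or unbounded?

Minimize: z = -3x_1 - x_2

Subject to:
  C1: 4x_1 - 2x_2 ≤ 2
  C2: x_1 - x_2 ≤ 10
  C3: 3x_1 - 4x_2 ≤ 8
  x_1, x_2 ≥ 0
Feasible point: (0, 0) satisfies every constraint, so the LP is feasible.
Direction d = (0, 1): for each constraint row a, a·d ≤ 0 —
  (4)(0) + (-2)(1) = -2 ≤ 0
  (1)(0) + (-1)(1) = -1 ≤ 0
  (3)(0) + (-4)(1) = -4 ≤ 0
and d ≥ 0, so (0, 0) + t·d stays feasible for every t ≥ 0. Along this ray z = -3x_1 - x_2 changes by -1 per unit t, so z → −∞.

Unbounded — the objective can decrease without bound over the feasible region.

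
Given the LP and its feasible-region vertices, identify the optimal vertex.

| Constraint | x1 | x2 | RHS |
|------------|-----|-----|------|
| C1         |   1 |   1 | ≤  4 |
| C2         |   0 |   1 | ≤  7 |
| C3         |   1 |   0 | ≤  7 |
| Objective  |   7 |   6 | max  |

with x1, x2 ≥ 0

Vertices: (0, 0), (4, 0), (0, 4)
(4, 0) with z = 28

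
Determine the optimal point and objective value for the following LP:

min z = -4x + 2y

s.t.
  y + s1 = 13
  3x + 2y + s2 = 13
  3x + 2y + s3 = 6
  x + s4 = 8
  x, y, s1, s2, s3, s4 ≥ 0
Each vertex is the intersection of two constraint boundaries that also satisfies all remaining constraints:
  x = 0 and y = 0 → (0, 0)
  3x + 2y = 6 and y = 0 → (2, 0)
  3x + 2y = 6 and x = 0 → (0, 3)

Evaluating z = -4x + 2y at each vertex:
  (0, 0): z = 0
  (2, 0): z = -8
  (0, 3): z = 6

The minimum is at (2, 0) with z = -8.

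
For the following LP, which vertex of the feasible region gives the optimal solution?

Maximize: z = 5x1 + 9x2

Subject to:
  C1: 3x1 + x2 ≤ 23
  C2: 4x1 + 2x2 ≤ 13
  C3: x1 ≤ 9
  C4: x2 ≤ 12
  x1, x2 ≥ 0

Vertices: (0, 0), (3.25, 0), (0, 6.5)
(0, 6.5) with z = 58.5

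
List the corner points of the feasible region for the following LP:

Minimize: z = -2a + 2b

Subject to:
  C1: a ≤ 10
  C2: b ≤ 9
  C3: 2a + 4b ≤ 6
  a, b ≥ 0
Each vertex is the intersection of two constraint boundaries that also satisfies all remaining constraints:
  a = 0 and b = 0 → (0, 0)
  2a + 4b = 6 and b = 0 → (3, 0)
  2a + 4b = 6 and a = 0 → (0, 1.5)

Vertices: (0, 0), (3, 0), (0, 1.5)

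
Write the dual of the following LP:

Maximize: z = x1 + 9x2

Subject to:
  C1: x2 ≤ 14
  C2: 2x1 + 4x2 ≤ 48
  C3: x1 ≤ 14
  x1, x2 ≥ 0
Minimize: z = 14y1 + 48y2 + 14y3

Subject to:
  C1: -2y2 - y3 ≤ -1
  C2: -y1 - 4y2 ≤ -9
  y1, y2, y3 ≥ 0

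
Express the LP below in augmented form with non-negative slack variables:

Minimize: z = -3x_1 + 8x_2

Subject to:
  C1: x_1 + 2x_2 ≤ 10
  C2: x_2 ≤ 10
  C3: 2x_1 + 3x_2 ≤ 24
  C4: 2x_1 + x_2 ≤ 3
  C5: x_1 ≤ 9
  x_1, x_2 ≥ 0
min z = -3x_1 + 8x_2

s.t.
  x_1 + 2x_2 + s1 = 10
  x_2 + s2 = 10
  2x_1 + 3x_2 + s3 = 24
  2x_1 + x_2 + s4 = 3
  x_1 + s5 = 9
  x_1, x_2, s1, s2, s3, s4, s5 ≥ 0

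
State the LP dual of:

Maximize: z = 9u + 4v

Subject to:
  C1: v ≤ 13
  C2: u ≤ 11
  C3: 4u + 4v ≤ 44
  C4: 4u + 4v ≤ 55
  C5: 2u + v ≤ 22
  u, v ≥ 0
Minimize: z = 13y1 + 11y2 + 44y3 + 55y4 + 22y5

Subject to:
  C1: -y2 - 4y3 - 4y4 - 2y5 ≤ -9
  C2: -y1 - 4y3 - 4y4 - y5 ≤ -4
  y1, y2, y3, y4, y5 ≥ 0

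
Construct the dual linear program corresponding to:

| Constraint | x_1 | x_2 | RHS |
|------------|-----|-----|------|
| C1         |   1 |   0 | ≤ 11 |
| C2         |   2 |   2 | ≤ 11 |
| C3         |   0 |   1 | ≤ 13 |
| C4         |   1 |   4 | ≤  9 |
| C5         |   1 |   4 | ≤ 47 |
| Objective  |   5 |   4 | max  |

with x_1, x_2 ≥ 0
Minimize: z = 11y1 + 11y2 + 13y3 + 9y4 + 47y5

Subject to:
  C1: -y1 - 2y2 - y4 - y5 ≤ -5
  C2: -2y2 - y3 - 4y4 - 4y5 ≤ -4
  y1, y2, y3, y4, y5 ≥ 0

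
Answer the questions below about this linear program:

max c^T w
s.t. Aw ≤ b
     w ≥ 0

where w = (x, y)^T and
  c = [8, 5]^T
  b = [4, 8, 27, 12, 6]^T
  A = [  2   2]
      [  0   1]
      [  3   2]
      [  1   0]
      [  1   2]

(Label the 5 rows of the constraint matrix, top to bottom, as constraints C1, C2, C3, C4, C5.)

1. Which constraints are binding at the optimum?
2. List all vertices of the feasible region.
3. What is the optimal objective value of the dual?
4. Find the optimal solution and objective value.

1. C1, y ≥ 0
2. (0, 0), (2, 0), (0, 2)
3. 16 (by strong duality, equal to the primal optimum)
4. x = 2, y = 0, z = 16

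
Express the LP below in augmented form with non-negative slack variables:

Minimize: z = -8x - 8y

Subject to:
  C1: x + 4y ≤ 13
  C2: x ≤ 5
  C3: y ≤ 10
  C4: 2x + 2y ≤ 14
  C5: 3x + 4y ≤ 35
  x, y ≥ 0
min z = -8x - 8y

s.t.
  x + 4y + s1 = 13
  x + s2 = 5
  y + s3 = 10
  2x + 2y + s4 = 14
  3x + 4y + s5 = 35
  x, y, s1, s2, s3, s4, s5 ≥ 0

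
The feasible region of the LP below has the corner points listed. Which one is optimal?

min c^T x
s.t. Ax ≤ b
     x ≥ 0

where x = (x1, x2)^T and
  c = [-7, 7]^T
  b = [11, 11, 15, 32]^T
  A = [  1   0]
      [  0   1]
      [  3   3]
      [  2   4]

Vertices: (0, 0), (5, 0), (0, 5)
Evaluating z = -7x1 + 7x2 at each vertex:
  (0, 0): z = 0
  (5, 0): z = -35
  (0, 5): z = 35

The smallest value is z = -35, attained at (5, 0).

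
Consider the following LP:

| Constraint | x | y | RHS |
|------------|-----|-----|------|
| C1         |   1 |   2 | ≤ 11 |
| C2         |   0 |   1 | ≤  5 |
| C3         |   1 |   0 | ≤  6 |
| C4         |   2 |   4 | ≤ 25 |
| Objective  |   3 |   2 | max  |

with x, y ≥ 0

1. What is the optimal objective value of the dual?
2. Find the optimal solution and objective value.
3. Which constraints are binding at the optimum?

1. 23 (by strong duality, equal to the primal optimum)
2. x = 6, y = 2.5, z = 23
3. C1, C3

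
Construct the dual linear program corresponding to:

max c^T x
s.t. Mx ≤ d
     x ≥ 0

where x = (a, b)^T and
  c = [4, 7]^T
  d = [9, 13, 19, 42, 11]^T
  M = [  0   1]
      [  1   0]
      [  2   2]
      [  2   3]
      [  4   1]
Minimize: z = 9y1 + 13y2 + 19y3 + 42y4 + 11y5

Subject to:
  C1: -y2 - 2y3 - 2y4 - 4y5 ≤ -4
  C2: -y1 - 2y3 - 3y4 - y5 ≤ -7
  y1, y2, y3, y4, y5 ≥ 0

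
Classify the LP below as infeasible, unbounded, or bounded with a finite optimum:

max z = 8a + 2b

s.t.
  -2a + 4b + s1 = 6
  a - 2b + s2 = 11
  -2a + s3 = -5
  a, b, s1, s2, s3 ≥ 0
Feasible point: (3, 0) satisfies every constraint, so the LP is feasible.
Direction d = (2, 1): for each constraint row a, a·d ≤ 0 —
  (-2)(2) + (4)(1) = 0 ≤ 0
  (1)(2) + (-2)(1) = 0 ≤ 0
  (-2)(2) + (0)(1) = -4 ≤ 0
and d ≥ 0, so (3, 0) + t·d stays feasible for every t ≥ 0. Along this ray z = 8a + 2b changes by 18 per unit t, so z → +∞.

The LP is unbounded; z can be made arbitrarily large.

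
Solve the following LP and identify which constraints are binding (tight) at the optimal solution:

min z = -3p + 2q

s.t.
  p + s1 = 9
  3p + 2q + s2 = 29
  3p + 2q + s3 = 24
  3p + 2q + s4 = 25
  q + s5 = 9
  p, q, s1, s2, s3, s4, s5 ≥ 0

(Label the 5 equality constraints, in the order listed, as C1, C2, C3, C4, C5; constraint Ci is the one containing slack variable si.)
Optimal: p = 8, q = 0
Slack at optimum:
  C1: slack = 1
  C2: slack = 5
  C3: slack = 0 (binding)
  C4: slack = 1
  C5: slack = 9
  p ≥ 0: p = 8
  q ≥ 0: q = 0 (binding)
Binding constraints: C3, q ≥ 0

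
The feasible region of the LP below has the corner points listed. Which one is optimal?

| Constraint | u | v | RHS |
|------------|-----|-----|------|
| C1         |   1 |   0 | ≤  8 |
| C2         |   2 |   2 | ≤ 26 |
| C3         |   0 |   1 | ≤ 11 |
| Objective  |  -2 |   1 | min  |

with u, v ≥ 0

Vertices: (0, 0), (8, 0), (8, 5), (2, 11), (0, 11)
(8, 0) with z = -16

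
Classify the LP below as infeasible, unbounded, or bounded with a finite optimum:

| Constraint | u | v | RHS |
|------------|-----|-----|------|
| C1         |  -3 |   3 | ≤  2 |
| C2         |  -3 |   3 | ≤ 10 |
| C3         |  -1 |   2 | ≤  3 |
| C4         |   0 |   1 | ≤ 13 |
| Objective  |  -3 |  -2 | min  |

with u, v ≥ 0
Feasible point: (0, 0) satisfies every constraint, so the LP is feasible.
Direction d = (1, 0): for each constraint row a, a·d ≤ 0 —
  (-3)(1) + (3)(0) = -3 ≤ 0
  (-3)(1) + (3)(0) = -3 ≤ 0
  (-1)(1) + (2)(0) = -1 ≤ 0
  (0)(1) + (1)(0) = 0 ≤ 0
and d ≥ 0, so (0, 0) + t·d stays feasible for every t ≥ 0. Along this ray z = -3u - 2v changes by -3 per unit t, so z → −∞.

The LP is unbounded; z can be made arbitrarily small.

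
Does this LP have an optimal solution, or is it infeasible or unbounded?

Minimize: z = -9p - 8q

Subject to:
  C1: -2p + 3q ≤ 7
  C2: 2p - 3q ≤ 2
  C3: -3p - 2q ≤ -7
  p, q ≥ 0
Feasible point: (1, 2) satisfies every constraint, so the LP is feasible.
Direction d = (3, 2): for each constraint row a, a·d ≤ 0 —
  (-2)(3) + (3)(2) = 0 ≤ 0
  (2)(3) + (-3)(2) = 0 ≤ 0
  (-3)(3) + (-2)(2) = -13 ≤ 0
and d ≥ 0, so (1, 2) + t·d stays feasible for every t ≥ 0. Along this ray z = -9p - 8q changes by -43 per unit t, so z → −∞.

The LP is unbounded; z can be made arbitrarily small.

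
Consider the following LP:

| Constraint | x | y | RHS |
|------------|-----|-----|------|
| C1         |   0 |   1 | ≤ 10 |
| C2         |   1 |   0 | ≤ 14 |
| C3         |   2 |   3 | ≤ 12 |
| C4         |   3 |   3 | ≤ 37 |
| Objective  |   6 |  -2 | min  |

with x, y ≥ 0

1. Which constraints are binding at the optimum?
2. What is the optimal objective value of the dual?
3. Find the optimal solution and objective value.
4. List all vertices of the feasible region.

1. C3, x ≥ 0
2. -8 (by strong duality, equal to the primal optimum)
3. x = 0, y = 4, z = -8
4. (0, 0), (6, 0), (0, 4)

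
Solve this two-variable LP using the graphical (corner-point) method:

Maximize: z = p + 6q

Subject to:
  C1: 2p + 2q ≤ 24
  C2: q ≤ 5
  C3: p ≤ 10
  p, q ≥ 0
Each vertex is the intersection of two constraint boundaries that also satisfies all remaining constraints:
  p = 0 and q = 0 → (0, 0)
  p = 10 and q = 0 → (10, 0)
  2p + 2q = 24 and p = 10 → (10, 2)
  2p + 2q = 24 and q = 5 → (7, 5)
  q = 5 and p = 0 → (0, 5)

Evaluating z = p + 6q at each vertex:
  (0, 0): z = 0
  (10, 0): z = 10
  (10, 2): z = 22
  (7, 5): z = 37
  (0, 5): z = 30

The maximum is at (7, 5) with z = 37.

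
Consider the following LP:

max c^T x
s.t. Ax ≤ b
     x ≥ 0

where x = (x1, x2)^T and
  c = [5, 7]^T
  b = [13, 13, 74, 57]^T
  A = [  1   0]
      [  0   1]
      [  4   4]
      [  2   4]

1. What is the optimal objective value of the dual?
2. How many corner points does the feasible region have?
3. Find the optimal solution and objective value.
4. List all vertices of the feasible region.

1. 112.5 (by strong duality, equal to the primal optimum)
2. 6
3. x1 = 8.5, x2 = 10, z = 112.5
4. (0, 0), (13, 0), (13, 5.5), (8.5, 10), (2.5, 13), (0, 13)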